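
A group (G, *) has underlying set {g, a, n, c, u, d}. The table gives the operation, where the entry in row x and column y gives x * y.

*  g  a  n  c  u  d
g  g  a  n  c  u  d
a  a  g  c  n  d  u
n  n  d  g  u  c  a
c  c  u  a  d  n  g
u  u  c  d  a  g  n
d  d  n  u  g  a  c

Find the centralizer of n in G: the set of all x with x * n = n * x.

Compare row n with column n entry by entry.
d * n = u but n * d = a, so d does not.
Collecting the elements that commute with n: C(n) = {g, n}.

{g, n}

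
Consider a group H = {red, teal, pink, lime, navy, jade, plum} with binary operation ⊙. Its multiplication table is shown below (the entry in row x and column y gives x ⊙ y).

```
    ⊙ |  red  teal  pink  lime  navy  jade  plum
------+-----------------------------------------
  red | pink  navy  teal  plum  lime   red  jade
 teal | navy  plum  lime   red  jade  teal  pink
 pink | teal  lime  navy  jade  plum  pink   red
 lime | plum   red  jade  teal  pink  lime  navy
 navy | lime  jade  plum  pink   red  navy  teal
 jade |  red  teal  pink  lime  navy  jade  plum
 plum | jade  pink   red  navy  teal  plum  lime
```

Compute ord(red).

The identity element is jade (its row matches the header).
red^1 = red
red^2 = red ⊙ red = pink
red^3 = pink ⊙ red = teal
red^4 = teal ⊙ red = navy
red^5 = navy ⊙ red = lime
red^6 = lime ⊙ red = plum
red^7 = plum ⊙ red = jade
The first power of red equal to the identity is red^7, so ord(red) = 7.

7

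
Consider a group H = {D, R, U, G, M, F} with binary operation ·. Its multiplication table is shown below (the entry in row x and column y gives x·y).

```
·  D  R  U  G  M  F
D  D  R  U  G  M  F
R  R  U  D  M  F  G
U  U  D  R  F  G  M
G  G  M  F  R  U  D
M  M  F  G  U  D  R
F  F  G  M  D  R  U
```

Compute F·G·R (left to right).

R

F·G = D
D·R = R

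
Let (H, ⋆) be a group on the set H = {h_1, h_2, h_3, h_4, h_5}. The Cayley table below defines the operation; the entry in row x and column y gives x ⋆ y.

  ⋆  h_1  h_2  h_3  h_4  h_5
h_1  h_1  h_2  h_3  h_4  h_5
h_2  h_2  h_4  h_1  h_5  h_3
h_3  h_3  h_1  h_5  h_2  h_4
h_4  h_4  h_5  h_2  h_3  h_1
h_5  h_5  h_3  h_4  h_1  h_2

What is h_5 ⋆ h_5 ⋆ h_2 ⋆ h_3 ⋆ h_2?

h_4

h_5 ⋆ h_5 = h_2
h_2 ⋆ h_2 = h_4
h_4 ⋆ h_3 = h_2
h_2 ⋆ h_2 = h_4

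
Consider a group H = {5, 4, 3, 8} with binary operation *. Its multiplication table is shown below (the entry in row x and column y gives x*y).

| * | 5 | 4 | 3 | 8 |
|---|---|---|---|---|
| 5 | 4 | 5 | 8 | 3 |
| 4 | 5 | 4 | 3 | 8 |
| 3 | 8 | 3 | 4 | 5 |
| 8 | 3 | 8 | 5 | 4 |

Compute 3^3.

3

3^1 = 3
3^2 = 3*3 = 4
3^3 = 4*3 = 3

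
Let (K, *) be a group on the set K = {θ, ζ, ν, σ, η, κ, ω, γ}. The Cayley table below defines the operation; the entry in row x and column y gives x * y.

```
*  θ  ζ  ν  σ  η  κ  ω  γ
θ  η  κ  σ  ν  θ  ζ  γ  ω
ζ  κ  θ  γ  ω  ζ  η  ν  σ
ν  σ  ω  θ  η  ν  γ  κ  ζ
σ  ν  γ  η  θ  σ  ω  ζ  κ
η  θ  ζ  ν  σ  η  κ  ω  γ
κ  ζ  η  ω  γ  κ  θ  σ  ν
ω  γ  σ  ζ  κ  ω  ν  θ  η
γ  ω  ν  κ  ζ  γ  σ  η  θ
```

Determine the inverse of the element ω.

First locate the identity: row η matches the header, so η is the identity.
Scan row ω for η: ω * γ = η. Hence ω^(-1) = γ.

γ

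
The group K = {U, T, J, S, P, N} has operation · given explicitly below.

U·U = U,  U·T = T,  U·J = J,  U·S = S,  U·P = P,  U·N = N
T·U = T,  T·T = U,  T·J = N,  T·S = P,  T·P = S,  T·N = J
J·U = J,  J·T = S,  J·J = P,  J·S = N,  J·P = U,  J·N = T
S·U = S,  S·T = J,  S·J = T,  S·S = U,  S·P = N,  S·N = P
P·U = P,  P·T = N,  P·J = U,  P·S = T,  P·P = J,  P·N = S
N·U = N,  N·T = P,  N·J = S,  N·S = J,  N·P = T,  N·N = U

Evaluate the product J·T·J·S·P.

J·T = S
S·J = T
T·S = P
P·P = J

J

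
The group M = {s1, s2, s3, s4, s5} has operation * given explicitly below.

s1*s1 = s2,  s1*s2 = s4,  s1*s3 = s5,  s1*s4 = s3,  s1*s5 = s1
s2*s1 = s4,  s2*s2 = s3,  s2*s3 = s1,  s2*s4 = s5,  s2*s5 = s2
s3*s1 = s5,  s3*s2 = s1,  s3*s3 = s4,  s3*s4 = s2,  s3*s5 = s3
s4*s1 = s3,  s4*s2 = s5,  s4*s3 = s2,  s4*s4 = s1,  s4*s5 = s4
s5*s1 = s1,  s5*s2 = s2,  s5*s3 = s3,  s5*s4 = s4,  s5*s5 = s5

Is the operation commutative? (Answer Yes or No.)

Yes

Check whether the table is symmetric across its main diagonal.
Every entry (row x, col y) equals the entry (row y, col x), so M is abelian.
(In fact M ≅ the cyclic group Z_5.)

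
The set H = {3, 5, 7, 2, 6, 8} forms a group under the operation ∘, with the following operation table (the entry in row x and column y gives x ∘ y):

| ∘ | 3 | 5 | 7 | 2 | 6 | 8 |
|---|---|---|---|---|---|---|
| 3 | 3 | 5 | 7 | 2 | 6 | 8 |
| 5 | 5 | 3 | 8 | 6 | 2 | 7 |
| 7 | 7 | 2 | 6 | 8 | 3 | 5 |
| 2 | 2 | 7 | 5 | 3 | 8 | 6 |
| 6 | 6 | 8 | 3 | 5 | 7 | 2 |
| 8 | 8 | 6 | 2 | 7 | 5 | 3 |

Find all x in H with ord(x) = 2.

{2, 5, 8}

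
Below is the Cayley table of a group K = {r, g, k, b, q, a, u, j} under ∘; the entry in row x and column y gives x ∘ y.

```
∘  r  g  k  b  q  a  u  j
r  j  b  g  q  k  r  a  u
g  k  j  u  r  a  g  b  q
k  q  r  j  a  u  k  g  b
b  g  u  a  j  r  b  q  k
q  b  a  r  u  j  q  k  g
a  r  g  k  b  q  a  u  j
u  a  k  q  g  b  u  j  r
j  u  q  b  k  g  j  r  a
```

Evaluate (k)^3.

b

k^1 = k
k^2 = k ∘ k = j
k^3 = j ∘ k = b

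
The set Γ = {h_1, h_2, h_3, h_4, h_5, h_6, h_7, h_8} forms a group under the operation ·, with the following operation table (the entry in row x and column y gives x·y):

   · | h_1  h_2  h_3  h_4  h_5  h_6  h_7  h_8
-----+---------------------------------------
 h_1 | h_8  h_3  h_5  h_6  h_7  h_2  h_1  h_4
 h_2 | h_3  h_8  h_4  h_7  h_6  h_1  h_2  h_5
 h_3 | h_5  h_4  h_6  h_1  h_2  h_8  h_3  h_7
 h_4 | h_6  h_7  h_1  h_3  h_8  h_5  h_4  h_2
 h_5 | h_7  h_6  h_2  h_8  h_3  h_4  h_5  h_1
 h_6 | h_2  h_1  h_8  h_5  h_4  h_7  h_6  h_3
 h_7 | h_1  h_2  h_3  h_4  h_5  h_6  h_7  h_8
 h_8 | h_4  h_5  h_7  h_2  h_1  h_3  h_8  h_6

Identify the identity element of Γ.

h_7

The identity e satisfies e·x = x for all x, so its row in the table reproduces the column headers.
Row h_7 reads: h_1, h_2, h_3, h_4, h_5, h_6, h_7, h_8 — exactly the header order. So h_7 is the identity.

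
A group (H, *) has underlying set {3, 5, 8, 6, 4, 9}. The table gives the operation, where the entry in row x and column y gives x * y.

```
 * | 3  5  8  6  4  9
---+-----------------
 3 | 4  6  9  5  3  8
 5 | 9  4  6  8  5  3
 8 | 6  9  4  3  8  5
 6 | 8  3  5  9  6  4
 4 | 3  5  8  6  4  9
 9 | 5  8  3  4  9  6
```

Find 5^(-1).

First locate the identity: row 4 matches the header, so 4 is the identity.
Scan row 5 for 4: 5 * 5 = 4. Hence 5^(-1) = 5.

5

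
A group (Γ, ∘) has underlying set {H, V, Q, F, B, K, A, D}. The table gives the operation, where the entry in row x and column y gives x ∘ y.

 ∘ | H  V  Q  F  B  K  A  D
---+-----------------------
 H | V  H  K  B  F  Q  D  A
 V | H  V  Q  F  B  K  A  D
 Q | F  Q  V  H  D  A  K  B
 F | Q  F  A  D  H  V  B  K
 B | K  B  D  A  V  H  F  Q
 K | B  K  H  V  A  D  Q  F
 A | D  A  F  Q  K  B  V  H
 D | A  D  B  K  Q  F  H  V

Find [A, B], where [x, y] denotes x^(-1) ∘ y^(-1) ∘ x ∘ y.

Identity is V; from the table A^(-1) = A and B^(-1) = B.
A ∘ B = K
K ∘ A = Q
Q ∘ B = D
(Structurally, Γ here is isomorphic to the dihedral group D_4.)

D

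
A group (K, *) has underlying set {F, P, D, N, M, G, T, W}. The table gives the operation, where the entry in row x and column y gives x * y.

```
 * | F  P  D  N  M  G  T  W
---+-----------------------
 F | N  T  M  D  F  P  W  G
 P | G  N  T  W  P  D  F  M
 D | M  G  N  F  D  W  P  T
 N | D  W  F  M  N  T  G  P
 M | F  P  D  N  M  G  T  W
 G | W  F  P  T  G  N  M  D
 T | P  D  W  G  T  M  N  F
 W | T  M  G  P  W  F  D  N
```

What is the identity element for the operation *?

M

The identity e satisfies e * x = x for all x, so its row in the table reproduces the column headers.
Row M reads: F, P, D, N, M, G, T, W — exactly the header order. So M is the identity.
(Structurally, K here is isomorphic to the quaternion group Q_8.)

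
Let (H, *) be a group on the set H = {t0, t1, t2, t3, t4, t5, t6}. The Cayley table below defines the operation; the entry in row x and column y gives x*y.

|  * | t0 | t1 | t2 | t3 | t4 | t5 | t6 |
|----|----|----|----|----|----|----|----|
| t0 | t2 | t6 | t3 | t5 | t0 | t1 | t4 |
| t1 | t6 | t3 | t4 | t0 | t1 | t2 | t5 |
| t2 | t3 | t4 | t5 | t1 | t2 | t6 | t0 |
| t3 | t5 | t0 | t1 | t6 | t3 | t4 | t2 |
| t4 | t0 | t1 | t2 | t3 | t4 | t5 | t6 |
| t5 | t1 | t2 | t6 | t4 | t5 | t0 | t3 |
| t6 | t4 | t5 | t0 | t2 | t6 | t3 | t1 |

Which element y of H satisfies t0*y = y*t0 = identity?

First locate the identity: row t4 matches the header, so t4 is the identity.
Scan row t0 for t4: t0*t6 = t4. Hence t0^(-1) = t6.

t6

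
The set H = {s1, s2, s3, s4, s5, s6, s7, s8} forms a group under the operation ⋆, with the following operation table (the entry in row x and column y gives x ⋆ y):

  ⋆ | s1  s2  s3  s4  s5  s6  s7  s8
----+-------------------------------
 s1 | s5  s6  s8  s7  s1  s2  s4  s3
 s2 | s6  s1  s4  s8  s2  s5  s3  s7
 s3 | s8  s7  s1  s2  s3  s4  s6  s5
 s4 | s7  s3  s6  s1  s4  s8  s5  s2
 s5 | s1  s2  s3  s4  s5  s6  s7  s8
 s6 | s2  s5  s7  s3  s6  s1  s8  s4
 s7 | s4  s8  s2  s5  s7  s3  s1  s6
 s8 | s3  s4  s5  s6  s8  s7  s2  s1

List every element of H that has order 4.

Identity is s5. Compute the order of each non-identity element by repeated multiplication:
  s1: s1 → s5  (order 2)
  s2: s2 → s1 → s6 → s5  (order 4)
  s3: s3 → s1 → s8 → s5  (order 4)
  s4: s4 → s1 → s7 → s5  (order 4)
  s6: s6 → s1 → s2 → s5  (order 4)
  s7: s7 → s1 → s4 → s5  (order 4)
  s8: s8 → s1 → s3 → s5  (order 4)
Elements of order 4: {s2, s3, s4, s6, s7, s8}.
(Structurally, H here is isomorphic to the quaternion group Q_8.)

{s2, s3, s4, s6, s7, s8}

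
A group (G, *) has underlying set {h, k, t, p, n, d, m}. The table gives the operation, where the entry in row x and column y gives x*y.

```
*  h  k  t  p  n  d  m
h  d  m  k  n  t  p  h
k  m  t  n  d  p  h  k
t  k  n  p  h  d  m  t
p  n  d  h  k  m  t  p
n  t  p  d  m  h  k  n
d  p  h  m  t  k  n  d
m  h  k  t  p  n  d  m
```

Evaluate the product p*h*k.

p

p*h = n
n*k = p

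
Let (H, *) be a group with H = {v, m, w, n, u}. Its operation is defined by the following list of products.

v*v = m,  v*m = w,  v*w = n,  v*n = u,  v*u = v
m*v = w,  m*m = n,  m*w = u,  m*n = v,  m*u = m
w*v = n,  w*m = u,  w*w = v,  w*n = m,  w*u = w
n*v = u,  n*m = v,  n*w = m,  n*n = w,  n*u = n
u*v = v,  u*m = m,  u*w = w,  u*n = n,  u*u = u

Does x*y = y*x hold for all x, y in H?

Check whether the table is symmetric across its main diagonal.
Every entry (row x, col y) equals the entry (row y, col x), so H is abelian.
(In fact H ≅ the cyclic group Z_5.)

Yes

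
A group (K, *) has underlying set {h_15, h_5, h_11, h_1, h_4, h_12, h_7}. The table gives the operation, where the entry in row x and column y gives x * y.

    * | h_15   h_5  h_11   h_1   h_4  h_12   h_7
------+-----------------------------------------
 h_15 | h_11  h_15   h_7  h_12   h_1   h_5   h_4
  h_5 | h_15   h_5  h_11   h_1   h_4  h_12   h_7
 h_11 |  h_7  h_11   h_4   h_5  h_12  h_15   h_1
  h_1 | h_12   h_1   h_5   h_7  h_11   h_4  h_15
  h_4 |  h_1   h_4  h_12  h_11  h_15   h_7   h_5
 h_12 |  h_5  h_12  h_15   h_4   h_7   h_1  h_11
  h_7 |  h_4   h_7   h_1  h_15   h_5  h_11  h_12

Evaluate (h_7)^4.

h_1

h_7^1 = h_7
h_7^2 = h_7 * h_7 = h_12
h_7^3 = h_12 * h_7 = h_11
h_7^4 = h_11 * h_7 = h_1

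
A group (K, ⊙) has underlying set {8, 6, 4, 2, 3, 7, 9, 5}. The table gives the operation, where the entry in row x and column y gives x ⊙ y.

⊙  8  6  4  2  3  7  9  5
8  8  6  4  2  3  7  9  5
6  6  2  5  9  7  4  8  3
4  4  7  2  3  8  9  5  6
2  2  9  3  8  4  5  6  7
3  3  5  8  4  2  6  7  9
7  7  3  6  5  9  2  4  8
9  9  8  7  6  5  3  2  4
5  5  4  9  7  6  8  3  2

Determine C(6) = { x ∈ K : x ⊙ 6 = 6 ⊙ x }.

{2, 6, 8, 9}

Compare row 6 with column 6 entry by entry.
9 ⊙ 6 = 8 = 6 ⊙ 9, so 9 commutes with 6.
7 ⊙ 6 = 3 but 6 ⊙ 7 = 4, so 7 does not.
Collecting the elements that commute with 6: C(6) = {2, 6, 8, 9}.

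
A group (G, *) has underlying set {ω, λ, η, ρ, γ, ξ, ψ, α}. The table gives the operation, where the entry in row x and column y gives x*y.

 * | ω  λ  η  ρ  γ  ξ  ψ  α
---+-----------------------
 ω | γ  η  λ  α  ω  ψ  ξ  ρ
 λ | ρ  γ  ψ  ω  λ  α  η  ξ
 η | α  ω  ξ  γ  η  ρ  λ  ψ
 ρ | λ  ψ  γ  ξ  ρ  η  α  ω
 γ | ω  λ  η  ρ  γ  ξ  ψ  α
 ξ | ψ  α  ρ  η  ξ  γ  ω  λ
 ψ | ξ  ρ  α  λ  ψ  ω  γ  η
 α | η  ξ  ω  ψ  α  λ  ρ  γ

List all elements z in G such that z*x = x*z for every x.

{γ, ξ}

An element z is central iff its row equals its column in the table.
For ω: ω*η = λ ≠ α = η*ω, so ω ∉ Z.
Checking each element this way leaves Z(G) = {γ, ξ}.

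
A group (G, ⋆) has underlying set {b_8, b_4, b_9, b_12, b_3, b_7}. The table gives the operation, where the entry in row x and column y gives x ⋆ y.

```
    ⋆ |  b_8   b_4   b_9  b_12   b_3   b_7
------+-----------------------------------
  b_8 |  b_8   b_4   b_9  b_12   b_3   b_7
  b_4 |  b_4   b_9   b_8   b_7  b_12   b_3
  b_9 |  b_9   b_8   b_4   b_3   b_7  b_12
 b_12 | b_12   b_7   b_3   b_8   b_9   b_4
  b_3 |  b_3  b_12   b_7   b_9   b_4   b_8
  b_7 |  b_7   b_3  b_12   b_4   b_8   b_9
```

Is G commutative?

Yes

Check whether the table is symmetric across its main diagonal.
Every entry (row x, col y) equals the entry (row y, col x), so G is abelian.
(In fact G ≅ the cyclic group Z_6.)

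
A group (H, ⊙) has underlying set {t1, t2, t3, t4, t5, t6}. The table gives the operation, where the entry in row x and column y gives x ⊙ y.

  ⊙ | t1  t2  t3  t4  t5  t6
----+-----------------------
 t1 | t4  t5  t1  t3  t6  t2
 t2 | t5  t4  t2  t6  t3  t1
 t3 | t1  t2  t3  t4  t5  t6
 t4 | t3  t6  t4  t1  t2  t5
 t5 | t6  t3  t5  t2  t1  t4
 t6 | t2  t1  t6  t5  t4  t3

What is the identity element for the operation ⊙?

The identity e satisfies e ⊙ x = x for all x, so its row in the table reproduces the column headers.
Row t3 reads: t1, t2, t3, t4, t5, t6 — exactly the header order. So t3 is the identity.

t3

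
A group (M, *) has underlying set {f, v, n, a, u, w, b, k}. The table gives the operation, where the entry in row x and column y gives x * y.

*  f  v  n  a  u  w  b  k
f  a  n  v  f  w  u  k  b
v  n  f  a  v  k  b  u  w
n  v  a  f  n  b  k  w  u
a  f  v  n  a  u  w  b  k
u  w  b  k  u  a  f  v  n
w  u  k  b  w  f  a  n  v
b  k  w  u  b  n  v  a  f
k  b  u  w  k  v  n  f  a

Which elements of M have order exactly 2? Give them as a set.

Identity is a. Compute the order of each non-identity element by repeated multiplication:
  f: f → a  (order 2)
  v: v → f → n → a  (order 4)
  n: n → f → v → a  (order 4)
  u: u → a  (order 2)
  w: w → a  (order 2)
  b: b → a  (order 2)
  k: k → a  (order 2)
Elements of order 2: {b, f, k, u, w}.

{b, f, k, u, w}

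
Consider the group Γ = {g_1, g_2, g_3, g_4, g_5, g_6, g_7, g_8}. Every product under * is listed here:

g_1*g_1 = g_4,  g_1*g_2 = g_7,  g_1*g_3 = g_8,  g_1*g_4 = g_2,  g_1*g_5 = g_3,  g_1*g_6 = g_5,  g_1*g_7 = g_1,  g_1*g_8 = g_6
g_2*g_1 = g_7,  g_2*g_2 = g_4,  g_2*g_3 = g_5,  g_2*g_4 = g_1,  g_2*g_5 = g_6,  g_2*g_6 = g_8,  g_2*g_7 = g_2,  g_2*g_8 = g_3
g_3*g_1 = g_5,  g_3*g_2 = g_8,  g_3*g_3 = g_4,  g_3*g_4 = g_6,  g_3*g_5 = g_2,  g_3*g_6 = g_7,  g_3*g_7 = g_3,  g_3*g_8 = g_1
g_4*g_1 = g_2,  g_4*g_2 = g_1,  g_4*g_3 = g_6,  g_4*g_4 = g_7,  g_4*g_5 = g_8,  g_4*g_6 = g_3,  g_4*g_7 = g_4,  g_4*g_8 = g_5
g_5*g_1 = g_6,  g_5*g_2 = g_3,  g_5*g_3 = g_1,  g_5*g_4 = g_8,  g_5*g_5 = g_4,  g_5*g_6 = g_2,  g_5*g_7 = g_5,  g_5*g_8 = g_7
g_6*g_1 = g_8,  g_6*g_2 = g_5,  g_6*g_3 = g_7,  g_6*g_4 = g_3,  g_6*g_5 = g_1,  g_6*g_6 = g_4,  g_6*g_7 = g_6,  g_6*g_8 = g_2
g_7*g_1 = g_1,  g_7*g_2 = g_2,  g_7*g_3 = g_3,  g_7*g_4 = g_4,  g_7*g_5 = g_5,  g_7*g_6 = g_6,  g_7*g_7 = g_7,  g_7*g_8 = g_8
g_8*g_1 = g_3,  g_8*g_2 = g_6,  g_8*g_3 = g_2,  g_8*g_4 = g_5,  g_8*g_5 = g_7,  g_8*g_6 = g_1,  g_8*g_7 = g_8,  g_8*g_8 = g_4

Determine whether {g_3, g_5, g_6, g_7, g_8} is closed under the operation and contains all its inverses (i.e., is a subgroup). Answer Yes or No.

No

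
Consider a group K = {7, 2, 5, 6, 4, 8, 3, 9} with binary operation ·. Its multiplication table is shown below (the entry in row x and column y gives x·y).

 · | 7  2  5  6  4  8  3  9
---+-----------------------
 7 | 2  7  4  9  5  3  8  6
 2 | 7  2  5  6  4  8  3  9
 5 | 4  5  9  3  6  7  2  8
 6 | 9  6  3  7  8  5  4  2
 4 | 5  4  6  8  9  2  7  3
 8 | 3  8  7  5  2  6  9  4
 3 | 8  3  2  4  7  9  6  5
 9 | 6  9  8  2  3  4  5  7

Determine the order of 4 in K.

The identity element is 2 (its row matches the header).
4^1 = 4
4^2 = 4·4 = 9
4^3 = 9·4 = 3
4^4 = 3·4 = 7
4^5 = 7·4 = 5
4^6 = 5·4 = 6
4^7 = 6·4 = 8
4^8 = 8·4 = 2
The first power of 4 equal to the identity is 4^8, so ord(4) = 8.
(Structurally, K here is isomorphic to the cyclic group Z_8.)

8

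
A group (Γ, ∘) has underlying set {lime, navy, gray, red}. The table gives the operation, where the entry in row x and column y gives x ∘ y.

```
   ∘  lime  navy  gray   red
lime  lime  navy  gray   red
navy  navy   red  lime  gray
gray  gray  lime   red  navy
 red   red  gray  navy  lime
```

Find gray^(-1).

First locate the identity: row lime matches the header, so lime is the identity.
Scan row gray for lime: gray ∘ navy = lime. Hence gray^(-1) = navy.

navy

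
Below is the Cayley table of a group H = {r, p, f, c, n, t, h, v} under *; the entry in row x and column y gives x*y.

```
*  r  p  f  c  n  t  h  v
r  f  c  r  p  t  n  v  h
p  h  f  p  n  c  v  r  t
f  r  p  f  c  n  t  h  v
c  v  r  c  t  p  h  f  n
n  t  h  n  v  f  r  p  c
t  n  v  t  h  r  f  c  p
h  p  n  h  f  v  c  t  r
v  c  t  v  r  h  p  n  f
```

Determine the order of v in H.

The identity element is f (its row matches the header).
v^1 = v
v^2 = v*v = f
The first power of v equal to the identity is v^2, so ord(v) = 2.

2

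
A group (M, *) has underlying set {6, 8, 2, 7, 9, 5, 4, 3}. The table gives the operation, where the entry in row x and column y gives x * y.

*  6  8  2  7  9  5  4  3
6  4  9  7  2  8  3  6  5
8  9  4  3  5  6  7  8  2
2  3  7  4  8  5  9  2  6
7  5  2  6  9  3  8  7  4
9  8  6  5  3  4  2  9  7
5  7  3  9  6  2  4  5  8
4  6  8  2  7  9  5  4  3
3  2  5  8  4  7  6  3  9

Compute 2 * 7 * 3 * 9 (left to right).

2 * 7 = 8
8 * 3 = 2
2 * 9 = 5
(Structurally, M here is isomorphic to the dihedral group D_4.)

5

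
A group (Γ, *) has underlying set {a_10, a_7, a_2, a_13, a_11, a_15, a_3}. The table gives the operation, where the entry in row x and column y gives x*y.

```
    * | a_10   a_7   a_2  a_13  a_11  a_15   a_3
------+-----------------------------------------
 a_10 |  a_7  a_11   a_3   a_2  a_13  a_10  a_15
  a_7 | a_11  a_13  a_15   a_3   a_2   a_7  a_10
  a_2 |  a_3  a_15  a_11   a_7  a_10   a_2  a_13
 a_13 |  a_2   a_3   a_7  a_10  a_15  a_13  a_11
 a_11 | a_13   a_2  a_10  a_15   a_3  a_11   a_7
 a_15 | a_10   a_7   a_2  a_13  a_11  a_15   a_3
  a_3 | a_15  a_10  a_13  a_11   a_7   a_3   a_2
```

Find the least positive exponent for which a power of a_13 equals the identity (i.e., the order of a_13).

The identity element is a_15 (its row matches the header).
a_13^1 = a_13
a_13^2 = a_13*a_13 = a_10
a_13^3 = a_10*a_13 = a_2
a_13^4 = a_2*a_13 = a_7
a_13^5 = a_7*a_13 = a_3
a_13^6 = a_3*a_13 = a_11
a_13^7 = a_11*a_13 = a_15
The first power of a_13 equal to the identity is a_13^7, so ord(a_13) = 7.

7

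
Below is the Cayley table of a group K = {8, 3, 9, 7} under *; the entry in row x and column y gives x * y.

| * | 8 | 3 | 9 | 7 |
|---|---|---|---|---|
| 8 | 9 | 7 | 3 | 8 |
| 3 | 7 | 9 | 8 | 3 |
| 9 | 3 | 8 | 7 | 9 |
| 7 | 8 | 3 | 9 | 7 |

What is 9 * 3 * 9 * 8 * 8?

8

9 * 3 = 8
8 * 9 = 3
3 * 8 = 7
7 * 8 = 8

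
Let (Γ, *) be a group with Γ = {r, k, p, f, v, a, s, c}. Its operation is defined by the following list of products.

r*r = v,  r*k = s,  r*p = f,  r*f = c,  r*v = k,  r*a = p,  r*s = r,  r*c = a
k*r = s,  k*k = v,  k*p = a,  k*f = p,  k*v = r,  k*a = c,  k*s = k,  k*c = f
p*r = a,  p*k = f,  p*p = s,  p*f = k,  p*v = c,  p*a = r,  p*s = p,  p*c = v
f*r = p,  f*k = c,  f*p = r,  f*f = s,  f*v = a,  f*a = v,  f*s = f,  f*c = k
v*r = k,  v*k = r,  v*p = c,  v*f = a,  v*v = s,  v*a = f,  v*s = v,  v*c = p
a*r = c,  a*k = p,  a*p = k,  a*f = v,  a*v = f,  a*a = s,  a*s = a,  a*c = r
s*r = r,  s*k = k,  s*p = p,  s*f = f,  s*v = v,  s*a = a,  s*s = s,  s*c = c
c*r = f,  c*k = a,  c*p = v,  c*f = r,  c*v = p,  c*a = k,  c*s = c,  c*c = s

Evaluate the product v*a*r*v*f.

v*a = f
f*r = p
p*v = c
c*f = r

r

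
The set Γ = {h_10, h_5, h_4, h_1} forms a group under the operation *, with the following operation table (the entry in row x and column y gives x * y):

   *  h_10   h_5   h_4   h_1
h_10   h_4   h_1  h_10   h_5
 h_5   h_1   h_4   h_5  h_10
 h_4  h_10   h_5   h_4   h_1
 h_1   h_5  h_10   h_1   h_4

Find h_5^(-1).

First locate the identity: row h_4 matches the header, so h_4 is the identity.
Scan row h_5 for h_4: h_5 * h_5 = h_4. Hence h_5^(-1) = h_5.
(Structurally, Γ here is isomorphic to the Klein four-group V_4.)

h_5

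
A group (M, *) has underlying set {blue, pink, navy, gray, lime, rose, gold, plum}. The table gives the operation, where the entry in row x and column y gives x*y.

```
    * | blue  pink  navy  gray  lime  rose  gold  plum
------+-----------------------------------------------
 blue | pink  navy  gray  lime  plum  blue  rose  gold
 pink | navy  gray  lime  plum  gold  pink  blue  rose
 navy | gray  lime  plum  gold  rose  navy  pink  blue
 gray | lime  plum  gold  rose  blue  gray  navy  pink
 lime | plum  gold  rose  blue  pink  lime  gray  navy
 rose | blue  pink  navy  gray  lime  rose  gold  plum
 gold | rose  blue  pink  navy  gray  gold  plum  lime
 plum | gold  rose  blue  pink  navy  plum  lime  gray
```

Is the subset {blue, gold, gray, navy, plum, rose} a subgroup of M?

No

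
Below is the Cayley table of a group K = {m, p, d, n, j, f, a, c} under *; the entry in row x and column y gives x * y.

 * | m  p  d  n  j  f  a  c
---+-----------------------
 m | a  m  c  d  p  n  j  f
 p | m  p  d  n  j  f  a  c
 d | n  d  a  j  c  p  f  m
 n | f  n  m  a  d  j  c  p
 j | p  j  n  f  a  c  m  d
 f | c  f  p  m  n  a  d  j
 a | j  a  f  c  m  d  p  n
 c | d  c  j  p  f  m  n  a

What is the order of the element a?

The identity element is p (its row matches the header).
a^1 = a
a^2 = a * a = p
The first power of a equal to the identity is a^2, so ord(a) = 2.
(Structurally, K here is isomorphic to the quaternion group Q_8.)

2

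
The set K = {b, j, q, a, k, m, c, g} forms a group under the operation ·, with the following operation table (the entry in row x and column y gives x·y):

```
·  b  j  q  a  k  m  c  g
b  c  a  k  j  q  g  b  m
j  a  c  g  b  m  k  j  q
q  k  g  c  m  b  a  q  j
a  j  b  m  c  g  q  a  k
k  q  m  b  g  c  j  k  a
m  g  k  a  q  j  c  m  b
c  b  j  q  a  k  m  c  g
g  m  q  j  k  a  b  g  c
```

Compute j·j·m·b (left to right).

j·j = c
c·m = m
m·b = g

g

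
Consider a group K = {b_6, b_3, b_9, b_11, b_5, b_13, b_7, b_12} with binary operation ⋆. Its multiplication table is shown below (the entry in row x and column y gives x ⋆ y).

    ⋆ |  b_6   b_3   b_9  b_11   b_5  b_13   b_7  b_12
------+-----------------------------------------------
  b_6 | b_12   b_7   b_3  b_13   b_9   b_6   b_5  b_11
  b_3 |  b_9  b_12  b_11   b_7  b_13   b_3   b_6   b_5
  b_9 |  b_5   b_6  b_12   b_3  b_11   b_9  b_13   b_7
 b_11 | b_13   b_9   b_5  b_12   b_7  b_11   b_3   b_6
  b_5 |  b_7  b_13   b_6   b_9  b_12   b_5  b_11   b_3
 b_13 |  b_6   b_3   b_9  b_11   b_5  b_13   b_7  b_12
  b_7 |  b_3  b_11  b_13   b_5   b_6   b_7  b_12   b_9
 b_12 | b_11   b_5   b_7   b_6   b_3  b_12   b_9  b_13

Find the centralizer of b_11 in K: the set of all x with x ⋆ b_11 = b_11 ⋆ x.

Compare row b_11 with column b_11 entry by entry.
b_12 ⋆ b_11 = b_6 = b_11 ⋆ b_12, so b_12 commutes with b_11.
b_7 ⋆ b_11 = b_5 but b_11 ⋆ b_7 = b_3, so b_7 does not.
Collecting the elements that commute with b_11: C(b_11) = {b_11, b_12, b_13, b_6}.

{b_11, b_12, b_13, b_6}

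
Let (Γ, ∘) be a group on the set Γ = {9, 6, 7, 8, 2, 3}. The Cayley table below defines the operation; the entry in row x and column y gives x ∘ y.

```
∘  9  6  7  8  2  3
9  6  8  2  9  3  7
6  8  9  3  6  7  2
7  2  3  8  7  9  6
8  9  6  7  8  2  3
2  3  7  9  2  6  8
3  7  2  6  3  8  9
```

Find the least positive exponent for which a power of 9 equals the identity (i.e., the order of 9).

3

The identity element is 8 (its row matches the header).
9^1 = 9
9^2 = 9 ∘ 9 = 6
9^3 = 6 ∘ 9 = 8
The first power of 9 equal to the identity is 9^3, so ord(9) = 3.
(Structurally, Γ here is isomorphic to the cyclic group Z_6.)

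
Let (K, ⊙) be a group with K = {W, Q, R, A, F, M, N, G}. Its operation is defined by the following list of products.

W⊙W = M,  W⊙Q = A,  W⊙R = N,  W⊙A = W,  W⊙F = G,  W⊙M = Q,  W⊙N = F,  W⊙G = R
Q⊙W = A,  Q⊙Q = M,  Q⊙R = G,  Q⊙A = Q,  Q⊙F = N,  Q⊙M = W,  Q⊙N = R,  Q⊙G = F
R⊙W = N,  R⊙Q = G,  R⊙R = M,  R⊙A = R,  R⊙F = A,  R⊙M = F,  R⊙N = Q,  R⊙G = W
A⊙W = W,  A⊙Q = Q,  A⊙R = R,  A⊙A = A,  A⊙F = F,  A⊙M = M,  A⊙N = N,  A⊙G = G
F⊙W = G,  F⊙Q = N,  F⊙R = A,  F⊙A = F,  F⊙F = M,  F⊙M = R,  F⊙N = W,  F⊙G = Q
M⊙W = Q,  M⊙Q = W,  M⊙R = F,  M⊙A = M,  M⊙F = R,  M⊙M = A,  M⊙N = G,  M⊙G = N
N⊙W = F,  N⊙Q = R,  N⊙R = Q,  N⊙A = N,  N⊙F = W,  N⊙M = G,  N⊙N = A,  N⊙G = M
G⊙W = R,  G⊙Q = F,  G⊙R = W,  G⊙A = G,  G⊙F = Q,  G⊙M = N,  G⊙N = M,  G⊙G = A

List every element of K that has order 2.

Identity is A. Compute the order of each non-identity element by repeated multiplication:
  W: W → M → Q → A  (order 4)
  Q: Q → M → W → A  (order 4)
  R: R → M → F → A  (order 4)
  F: F → M → R → A  (order 4)
  M: M → A  (order 2)
  N: N → A  (order 2)
  G: G → A  (order 2)
Elements of order 2: {G, M, N}.

{G, M, N}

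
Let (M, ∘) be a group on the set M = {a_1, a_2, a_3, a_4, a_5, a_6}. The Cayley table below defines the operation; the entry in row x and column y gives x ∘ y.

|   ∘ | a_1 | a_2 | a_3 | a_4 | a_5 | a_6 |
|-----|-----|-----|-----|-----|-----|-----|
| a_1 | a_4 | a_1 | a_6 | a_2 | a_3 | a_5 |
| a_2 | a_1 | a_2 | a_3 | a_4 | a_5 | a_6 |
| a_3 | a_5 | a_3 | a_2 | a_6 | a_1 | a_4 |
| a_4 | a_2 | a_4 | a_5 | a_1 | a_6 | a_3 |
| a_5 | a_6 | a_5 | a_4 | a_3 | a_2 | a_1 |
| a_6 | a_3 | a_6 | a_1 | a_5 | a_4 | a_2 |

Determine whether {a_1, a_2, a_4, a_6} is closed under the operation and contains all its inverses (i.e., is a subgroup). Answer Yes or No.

No

a_1 ∘ a_6 = a_5, which is not in {a_1, a_2, a_4, a_6}.
The subset is not closed under ∘, so it is not a subgroup.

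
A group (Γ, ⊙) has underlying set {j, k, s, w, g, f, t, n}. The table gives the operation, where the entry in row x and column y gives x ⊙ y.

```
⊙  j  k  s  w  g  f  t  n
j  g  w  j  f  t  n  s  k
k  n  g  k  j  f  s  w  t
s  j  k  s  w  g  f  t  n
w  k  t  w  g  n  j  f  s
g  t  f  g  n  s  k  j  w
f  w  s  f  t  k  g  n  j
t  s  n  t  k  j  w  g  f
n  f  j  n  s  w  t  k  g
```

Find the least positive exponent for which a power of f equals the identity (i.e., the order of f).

4

The identity element is s (its row matches the header).
f^1 = f
f^2 = f ⊙ f = g
f^3 = g ⊙ f = k
f^4 = k ⊙ f = s
The first power of f equal to the identity is f^4, so ord(f) = 4.
(Structurally, Γ here is isomorphic to the quaternion group Q_8.)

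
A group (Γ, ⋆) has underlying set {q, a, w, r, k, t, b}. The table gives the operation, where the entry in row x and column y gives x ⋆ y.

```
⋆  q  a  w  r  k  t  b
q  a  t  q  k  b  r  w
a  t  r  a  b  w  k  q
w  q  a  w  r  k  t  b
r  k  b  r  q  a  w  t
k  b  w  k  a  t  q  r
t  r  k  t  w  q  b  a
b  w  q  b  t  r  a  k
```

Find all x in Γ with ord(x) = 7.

Identity is w. Compute the order of each non-identity element by repeated multiplication:
  q: q → a → t → r → k → b → w  (order 7)
  a: a → r → b → q → t → k → w  (order 7)
  r: r → q → k → a → b → t → w  (order 7)
  k: k → t → q → b → r → a → w  (order 7)
  t: t → b → a → k → q → r → w  (order 7)
  b: b → k → r → t → a → q → w  (order 7)
Elements of order 7: {a, b, k, q, r, t}.

{a, b, k, q, r, t}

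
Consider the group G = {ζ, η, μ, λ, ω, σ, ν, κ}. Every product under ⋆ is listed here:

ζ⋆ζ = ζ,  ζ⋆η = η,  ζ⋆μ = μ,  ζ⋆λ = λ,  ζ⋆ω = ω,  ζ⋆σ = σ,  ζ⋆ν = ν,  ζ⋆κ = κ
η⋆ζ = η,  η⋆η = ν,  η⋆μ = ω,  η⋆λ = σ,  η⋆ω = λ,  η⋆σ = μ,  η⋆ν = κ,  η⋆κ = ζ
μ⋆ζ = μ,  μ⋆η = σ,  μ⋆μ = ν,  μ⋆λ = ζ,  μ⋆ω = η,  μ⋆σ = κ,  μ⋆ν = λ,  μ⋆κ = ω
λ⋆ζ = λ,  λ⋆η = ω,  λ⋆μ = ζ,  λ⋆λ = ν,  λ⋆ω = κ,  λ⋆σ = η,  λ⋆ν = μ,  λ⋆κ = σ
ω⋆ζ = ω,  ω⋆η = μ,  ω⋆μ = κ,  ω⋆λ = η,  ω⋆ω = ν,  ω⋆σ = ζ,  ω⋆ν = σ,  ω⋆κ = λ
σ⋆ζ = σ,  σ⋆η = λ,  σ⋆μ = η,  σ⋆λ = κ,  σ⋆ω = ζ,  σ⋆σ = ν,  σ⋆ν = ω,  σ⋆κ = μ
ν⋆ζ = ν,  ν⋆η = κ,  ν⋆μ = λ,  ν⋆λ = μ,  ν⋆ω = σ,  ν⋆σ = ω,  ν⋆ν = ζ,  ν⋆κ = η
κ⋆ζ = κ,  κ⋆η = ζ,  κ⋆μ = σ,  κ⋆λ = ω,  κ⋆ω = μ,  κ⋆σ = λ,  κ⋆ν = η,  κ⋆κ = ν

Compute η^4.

ζ

η^1 = η
η^2 = η ⋆ η = ν
η^3 = ν ⋆ η = κ
η^4 = κ ⋆ η = ζ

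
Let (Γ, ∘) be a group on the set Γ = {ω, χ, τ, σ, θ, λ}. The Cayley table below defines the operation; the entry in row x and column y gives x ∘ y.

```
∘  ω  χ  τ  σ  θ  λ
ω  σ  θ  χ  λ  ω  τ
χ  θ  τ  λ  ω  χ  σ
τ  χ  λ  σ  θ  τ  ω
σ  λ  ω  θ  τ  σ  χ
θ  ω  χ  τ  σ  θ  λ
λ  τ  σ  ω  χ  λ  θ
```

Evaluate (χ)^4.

σ

χ^1 = χ
χ^2 = χ ∘ χ = τ
χ^3 = τ ∘ χ = λ
χ^4 = λ ∘ χ = σ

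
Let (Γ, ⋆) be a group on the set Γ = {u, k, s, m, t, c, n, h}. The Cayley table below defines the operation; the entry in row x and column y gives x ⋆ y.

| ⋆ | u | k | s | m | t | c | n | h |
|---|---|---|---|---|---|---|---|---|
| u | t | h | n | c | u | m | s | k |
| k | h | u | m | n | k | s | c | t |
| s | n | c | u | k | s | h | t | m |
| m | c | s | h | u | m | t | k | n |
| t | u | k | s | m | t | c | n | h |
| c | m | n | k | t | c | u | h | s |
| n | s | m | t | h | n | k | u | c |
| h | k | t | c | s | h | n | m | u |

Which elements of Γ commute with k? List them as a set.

Compare row k with column k entry by entry.
u ⋆ k = h = k ⋆ u, so u commutes with k.
c ⋆ k = n but k ⋆ c = s, so c does not.
Collecting the elements that commute with k: C(k) = {h, k, t, u}.

{h, k, t, u}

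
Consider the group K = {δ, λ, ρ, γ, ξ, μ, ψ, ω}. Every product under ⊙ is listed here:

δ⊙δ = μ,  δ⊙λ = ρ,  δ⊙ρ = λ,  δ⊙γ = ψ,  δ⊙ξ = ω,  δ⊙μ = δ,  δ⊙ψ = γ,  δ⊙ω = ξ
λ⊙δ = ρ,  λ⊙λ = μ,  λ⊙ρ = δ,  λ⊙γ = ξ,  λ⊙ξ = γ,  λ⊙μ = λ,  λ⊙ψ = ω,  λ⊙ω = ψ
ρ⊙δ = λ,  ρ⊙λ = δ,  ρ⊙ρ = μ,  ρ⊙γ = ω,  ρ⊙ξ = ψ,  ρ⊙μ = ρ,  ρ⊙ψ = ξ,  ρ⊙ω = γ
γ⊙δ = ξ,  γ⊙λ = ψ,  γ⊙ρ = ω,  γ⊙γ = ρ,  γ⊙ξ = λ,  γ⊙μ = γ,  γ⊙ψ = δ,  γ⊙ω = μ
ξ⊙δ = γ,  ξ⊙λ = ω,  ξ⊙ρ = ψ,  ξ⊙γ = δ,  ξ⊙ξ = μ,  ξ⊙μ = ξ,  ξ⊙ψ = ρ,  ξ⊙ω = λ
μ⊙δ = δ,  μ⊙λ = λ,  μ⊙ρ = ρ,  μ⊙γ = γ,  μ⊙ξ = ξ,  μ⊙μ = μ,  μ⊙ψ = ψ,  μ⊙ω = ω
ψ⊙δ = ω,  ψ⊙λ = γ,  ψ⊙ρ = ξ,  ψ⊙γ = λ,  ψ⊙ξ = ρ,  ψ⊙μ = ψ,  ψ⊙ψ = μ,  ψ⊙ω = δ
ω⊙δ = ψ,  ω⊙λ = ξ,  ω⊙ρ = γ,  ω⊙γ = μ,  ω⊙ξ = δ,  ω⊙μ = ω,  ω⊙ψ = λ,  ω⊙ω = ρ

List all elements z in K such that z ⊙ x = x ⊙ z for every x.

{μ, ρ}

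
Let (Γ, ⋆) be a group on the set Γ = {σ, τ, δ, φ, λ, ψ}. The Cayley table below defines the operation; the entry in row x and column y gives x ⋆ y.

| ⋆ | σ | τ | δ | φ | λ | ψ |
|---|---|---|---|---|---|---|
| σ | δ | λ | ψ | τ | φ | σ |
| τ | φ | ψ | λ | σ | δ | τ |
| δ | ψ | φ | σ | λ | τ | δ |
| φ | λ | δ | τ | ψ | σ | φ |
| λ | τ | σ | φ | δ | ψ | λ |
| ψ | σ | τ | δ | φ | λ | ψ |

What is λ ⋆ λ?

Read row λ, column λ: λ ⋆ λ = ψ.
(Structurally, Γ here is isomorphic to the symmetric group S_3.)

ψ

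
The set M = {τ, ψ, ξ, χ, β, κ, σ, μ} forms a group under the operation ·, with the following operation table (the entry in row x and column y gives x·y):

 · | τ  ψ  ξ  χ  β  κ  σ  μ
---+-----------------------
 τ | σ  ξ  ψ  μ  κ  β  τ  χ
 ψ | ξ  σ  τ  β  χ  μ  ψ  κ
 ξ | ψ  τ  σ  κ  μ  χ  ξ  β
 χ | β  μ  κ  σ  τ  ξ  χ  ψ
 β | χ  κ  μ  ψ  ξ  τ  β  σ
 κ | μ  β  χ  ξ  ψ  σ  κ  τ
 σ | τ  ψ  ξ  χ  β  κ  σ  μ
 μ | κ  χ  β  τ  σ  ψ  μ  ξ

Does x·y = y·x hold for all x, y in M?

β·ψ = κ but ψ·β = χ.
Since β and ψ do not commute, M is not abelian.

No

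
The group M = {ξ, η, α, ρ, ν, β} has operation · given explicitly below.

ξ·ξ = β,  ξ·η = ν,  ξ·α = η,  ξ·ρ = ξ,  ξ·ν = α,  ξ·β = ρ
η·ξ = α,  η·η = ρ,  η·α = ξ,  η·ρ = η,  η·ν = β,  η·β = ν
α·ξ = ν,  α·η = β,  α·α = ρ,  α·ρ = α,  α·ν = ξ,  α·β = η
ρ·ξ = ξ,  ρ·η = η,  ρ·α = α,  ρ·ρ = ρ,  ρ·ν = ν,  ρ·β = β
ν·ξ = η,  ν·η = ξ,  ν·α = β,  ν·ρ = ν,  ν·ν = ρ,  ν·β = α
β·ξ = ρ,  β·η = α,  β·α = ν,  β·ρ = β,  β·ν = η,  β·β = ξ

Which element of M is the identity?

ρ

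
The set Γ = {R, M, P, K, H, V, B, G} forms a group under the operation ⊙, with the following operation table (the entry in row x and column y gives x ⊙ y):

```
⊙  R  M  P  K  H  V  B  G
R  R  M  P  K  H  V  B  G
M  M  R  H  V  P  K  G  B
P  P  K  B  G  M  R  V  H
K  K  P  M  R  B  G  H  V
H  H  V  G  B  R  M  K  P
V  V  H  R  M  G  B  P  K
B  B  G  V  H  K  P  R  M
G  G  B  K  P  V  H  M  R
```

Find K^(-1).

First locate the identity: row R matches the header, so R is the identity.
Scan row K for R: K ⊙ K = R. Hence K^(-1) = K.

K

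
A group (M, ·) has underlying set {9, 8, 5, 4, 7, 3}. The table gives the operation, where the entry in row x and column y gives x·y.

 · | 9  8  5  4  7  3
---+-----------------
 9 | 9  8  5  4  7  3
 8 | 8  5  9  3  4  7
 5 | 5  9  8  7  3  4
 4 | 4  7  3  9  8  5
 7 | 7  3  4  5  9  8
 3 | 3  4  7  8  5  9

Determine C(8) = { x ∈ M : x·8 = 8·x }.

Compare row 8 with column 8 entry by entry.
5·8 = 9 = 8·5, so 5 commutes with 8.
7·8 = 3 but 8·7 = 4, so 7 does not.
Collecting the elements that commute with 8: C(8) = {5, 8, 9}.
(Structurally, M here is isomorphic to the symmetric group S_3.)

{5, 8, 9}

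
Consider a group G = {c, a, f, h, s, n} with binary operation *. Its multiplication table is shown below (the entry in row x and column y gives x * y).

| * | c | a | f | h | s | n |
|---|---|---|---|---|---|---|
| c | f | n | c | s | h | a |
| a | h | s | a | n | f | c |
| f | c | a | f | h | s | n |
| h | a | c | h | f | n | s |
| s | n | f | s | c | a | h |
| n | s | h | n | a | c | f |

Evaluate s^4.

s^1 = s
s^2 = s * s = a
s^3 = a * s = f
s^4 = f * s = s

s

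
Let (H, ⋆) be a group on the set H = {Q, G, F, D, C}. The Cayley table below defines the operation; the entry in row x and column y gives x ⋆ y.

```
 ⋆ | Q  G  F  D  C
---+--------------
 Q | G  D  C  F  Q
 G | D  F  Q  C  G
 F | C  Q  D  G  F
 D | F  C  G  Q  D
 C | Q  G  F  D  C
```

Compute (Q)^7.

G

Q^1 = Q
Q^2 = Q ⋆ Q = G
Q^3 = G ⋆ Q = D
Q^4 = D ⋆ Q = F
Q^5 = F ⋆ Q = C
Q^6 = C ⋆ Q = Q
Q^7 = Q ⋆ Q = G
(Structurally, H here is isomorphic to the cyclic group Z_5.)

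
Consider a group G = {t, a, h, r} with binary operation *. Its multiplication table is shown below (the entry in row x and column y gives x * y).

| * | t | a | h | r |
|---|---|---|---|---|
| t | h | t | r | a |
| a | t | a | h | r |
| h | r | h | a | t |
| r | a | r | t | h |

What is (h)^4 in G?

h^1 = h
h^2 = h * h = a
h^3 = a * h = h
h^4 = h * h = a
(Structurally, G here is isomorphic to the cyclic group Z_4.)

a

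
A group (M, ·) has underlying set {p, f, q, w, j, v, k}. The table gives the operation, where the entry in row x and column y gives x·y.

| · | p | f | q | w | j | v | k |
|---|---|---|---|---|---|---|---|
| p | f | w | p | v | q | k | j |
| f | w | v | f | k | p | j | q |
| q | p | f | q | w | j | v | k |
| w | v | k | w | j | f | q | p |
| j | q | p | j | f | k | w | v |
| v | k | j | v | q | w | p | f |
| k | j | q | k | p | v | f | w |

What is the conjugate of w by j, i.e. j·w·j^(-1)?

w

The identity is q. In row j, the entry q sits in column p, so j^(-1) = p.
j·w = f
f·p = w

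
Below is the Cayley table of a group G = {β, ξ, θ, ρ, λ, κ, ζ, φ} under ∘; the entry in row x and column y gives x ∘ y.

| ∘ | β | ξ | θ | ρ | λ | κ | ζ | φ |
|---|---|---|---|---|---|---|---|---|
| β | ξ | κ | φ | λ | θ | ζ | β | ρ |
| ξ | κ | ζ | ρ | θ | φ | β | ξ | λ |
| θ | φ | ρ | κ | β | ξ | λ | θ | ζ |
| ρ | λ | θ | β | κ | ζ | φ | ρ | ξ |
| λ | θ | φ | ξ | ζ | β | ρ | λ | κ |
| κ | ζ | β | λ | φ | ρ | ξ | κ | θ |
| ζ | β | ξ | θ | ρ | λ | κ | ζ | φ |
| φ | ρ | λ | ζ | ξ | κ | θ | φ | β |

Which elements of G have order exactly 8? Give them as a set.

Identity is ζ. Compute the order of each non-identity element by repeated multiplication:
  β: β → ξ → κ → ζ  (order 4)
  ξ: ξ → ζ  (order 2)
  θ: θ → κ → λ → ξ → ρ → β → φ → ζ  (order 8)
  ρ: ρ → κ → φ → ξ → θ → β → λ → ζ  (order 8)
  λ: λ → β → θ → ξ → φ → κ → ρ → ζ  (order 8)
  κ: κ → ξ → β → ζ  (order 4)
  φ: φ → β → ρ → ξ → λ → κ → θ → ζ  (order 8)
Elements of order 8: {θ, λ, ρ, φ}.

{θ, λ, ρ, φ}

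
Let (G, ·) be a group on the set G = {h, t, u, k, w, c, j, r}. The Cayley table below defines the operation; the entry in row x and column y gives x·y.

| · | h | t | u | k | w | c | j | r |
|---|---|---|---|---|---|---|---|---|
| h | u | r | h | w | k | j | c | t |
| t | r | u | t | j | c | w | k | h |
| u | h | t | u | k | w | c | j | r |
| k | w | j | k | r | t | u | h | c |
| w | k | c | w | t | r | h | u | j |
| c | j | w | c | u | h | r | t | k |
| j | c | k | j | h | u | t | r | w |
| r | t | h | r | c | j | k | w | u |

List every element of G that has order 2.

{h, r, t}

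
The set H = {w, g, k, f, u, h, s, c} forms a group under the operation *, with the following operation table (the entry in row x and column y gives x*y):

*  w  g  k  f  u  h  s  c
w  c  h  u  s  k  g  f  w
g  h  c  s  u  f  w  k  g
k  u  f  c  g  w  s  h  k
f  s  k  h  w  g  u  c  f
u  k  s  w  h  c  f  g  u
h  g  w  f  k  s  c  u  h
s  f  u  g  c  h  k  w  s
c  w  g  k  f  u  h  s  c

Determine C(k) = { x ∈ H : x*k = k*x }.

{c, k, u, w}

Compare row k with column k entry by entry.
u*k = w = k*u, so u commutes with k.
g*k = s but k*g = f, so g does not.
Collecting the elements that commute with k: C(k) = {c, k, u, w}.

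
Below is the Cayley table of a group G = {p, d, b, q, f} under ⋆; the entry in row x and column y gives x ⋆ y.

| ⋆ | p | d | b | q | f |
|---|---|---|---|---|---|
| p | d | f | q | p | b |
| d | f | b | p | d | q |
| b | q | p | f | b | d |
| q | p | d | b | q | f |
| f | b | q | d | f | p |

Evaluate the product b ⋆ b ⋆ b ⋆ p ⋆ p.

b

b ⋆ b = f
f ⋆ b = d
d ⋆ p = f
f ⋆ p = b
(Structurally, G here is isomorphic to the cyclic group Z_5.)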